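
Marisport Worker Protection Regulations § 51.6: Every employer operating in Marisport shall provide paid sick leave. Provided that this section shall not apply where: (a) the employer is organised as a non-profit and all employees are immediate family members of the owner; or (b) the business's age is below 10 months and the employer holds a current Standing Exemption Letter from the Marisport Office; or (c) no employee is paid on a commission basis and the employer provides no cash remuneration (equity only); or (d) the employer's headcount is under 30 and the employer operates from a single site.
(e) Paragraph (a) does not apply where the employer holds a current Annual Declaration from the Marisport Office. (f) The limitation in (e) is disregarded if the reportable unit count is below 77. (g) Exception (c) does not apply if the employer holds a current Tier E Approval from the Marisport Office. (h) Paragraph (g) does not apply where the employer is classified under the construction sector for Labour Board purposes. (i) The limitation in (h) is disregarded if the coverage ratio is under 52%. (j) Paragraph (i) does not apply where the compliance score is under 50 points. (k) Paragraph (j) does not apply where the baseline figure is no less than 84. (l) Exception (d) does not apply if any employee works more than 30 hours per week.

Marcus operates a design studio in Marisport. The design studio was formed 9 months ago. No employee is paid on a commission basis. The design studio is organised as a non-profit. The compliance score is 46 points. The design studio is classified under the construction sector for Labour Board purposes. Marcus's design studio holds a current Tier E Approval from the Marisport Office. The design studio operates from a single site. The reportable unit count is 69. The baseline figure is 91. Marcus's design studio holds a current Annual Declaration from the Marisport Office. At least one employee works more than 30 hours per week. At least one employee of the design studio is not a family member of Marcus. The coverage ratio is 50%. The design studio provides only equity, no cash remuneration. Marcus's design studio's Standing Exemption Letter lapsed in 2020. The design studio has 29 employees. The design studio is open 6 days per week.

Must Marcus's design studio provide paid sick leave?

Yes — Marcus's design studio must provide paid sick leave.

Exception (a) fails — at least one employee is not a family member.
Exception (b) fails — no current Standing Exemption Letter is held.
All of (c)'s requirements are met (no employee is paid on commission; remuneration is equity-only). But: (g) operates — a current Tier E Approval is held. (h) is engaged (the design studio is classified under the construction sector), but yields to (i): (i) operates against (h): the coverage ratio is 50%, under the 52% limit. (j) would limit (i) — the compliance score is 46 points, under the 50 points limit — but (k) sets (j) aside: (k) operates against (j): the baseline figure is 91, meeting the 84 threshold. So (c) is unavailable.
Exception (d)'s conditions are all satisfied: the employer's headcount is 29, under the 30 limit; the employer operates from a single site. However, paragraph (l) must be considered: (l) applies — at least one employee exceeds 30 hours/week. Exception (d) does not apply.
None of the exceptions is available; § 51.6 applies in full.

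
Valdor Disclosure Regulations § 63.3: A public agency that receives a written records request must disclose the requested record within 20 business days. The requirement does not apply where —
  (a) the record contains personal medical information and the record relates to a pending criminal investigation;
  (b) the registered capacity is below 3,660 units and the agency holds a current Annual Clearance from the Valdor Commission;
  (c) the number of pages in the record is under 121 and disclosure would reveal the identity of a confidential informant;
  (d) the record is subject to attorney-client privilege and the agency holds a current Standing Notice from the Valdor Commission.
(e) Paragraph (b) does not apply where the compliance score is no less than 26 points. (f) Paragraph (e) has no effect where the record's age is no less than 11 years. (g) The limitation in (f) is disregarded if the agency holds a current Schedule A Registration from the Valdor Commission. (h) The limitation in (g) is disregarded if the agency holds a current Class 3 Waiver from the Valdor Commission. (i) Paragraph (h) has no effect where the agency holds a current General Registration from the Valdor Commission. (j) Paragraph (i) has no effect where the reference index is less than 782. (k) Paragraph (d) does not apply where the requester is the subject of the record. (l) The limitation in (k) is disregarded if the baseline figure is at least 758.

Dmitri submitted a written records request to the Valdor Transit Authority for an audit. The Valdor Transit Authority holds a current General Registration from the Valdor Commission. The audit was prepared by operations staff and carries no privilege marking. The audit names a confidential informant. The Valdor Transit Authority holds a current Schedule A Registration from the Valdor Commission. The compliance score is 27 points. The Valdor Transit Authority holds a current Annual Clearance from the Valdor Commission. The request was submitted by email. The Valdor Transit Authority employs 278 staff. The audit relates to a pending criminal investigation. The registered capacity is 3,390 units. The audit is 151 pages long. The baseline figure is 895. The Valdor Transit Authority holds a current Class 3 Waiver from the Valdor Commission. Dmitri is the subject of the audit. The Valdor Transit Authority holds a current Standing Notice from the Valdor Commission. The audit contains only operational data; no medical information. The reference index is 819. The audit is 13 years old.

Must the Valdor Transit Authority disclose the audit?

Yes — the Valdor Transit Authority must disclose the audit.

Exception (a) fails — the audit contains only operational data.
Exception (b): the registered capacity is 3,390 units, below the 3,660 units limit; a current Annual Clearance is held — every condition holds. However, paragraphs (e)–(j) must be considered: (e) operates — the compliance score is 27 points, meeting the 26 points threshold. (f) is engaged (the record's age is 13 years, meeting the 11 years threshold), but is set aside by (g): (g) is engaged — a current Schedule A Registration is held. (h) is engaged (a current Class 3 Waiver is held), but is displaced by (i): (i) applies — a current General Registration is held. (j), which would lift (i), is inapplicable — the reference index is 819, not less than 782. Exception (b) does not apply.
Exception (c) does not apply: the number of pages in the record is 151, not under 121.
Exception (d) does not apply: the audit carries no privilege marking.
Every exception is unavailable, so the rule governs.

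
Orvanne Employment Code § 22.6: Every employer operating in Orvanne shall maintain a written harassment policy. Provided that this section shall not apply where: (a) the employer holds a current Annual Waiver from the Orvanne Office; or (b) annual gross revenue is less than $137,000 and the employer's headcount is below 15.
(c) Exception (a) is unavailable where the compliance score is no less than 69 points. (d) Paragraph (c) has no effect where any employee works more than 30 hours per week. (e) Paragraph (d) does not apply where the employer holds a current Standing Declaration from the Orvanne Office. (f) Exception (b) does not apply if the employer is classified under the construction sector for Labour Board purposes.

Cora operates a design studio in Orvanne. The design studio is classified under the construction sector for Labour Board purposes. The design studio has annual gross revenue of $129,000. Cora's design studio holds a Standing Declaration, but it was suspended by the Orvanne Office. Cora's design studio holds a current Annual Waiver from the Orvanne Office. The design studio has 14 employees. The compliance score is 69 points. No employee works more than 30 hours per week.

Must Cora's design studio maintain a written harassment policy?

Yes — Cora's design studio must maintain a written harassment policy.

Exception (a)'s conditions are all satisfied: a current Annual Waiver is held. But applying paragraphs (c)–(e): (c) applies — the compliance score is 69 points, meeting the 69 points threshold. (d) does not operate here (no employee exceeds 30 hours/week), so (c) stands. Exception (a) does not apply.
Exception (b): annual gross revenue is $129,000, less than the $137,000 limit; the employer's headcount is 14, below the 15 limit — every condition holds. However, paragraph (f) must be considered: (f) operates against (b): the design studio is classified under the construction sector. Exception (b) does not apply.
No exception applies. The general rule governs.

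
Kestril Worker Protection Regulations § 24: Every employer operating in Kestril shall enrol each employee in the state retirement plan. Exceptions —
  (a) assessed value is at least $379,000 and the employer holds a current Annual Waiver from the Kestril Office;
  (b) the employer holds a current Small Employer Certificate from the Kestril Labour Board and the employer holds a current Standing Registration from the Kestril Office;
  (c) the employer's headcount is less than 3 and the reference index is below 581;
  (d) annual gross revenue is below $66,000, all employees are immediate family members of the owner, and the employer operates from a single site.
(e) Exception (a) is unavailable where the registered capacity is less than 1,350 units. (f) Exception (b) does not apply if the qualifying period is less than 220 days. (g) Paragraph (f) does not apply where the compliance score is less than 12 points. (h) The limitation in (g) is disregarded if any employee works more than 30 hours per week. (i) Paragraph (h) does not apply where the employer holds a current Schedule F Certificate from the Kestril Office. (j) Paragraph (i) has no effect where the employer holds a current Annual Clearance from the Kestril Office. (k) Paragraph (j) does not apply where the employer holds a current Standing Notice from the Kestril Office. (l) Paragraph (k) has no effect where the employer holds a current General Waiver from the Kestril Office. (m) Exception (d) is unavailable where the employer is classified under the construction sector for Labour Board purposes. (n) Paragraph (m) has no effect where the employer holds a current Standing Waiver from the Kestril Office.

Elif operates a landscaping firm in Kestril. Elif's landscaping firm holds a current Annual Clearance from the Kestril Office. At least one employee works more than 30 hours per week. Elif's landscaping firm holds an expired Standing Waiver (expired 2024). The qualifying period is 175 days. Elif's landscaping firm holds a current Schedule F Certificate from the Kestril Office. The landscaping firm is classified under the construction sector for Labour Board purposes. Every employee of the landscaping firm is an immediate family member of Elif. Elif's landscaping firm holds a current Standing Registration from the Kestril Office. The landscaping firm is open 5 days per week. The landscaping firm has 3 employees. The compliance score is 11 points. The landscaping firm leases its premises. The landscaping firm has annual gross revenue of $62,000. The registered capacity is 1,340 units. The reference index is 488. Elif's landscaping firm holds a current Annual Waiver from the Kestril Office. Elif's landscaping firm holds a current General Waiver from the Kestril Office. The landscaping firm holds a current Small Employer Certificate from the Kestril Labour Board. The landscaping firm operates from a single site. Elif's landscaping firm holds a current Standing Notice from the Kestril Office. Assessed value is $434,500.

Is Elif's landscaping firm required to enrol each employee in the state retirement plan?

Yes — Elif's landscaping firm must enrol each employee in the state retirement plan.

Exception (a): assessed value is $434,500, meeting the $379,000 threshold; a current Annual Waiver is held — every condition holds. But applying paragraph (e): (e) operates against (a): the registered capacity is 1,340 units, less than the 1,350 units limit. (a) is therefore removed.
Exception (b)'s conditions are all satisfied: a current Small Employer Certificate is held; a current Standing Registration is held. But: (f) is engaged — the qualifying period is 175 days, less than the 220 days limit. (g) would limit (f) — the compliance score is 11 points, less than the 12 points limit — but (h) sets (g) aside: (h) applies — at least one employee exceeds 30 hours/week. (i) operates (a current Schedule F Certificate is held), but is displaced by (j): (j) operates against (i): a current Annual Clearance is held. (k) is triggered (a current Standing Notice is held), but is overridden by (l): (l) operates against (k): a current General Waiver is held. Exception (b) does not apply.
Exception (c) does not apply: the employer's headcount is 3, not less than 3.
Exception (d): annual gross revenue is $62,000, below the $66,000 limit; every employee is an immediate family member; the employer operates from a single site — every condition holds. But: (m) is engaged — the landscaping firm is classified under the construction sector. (n), which would lift (m), is inapplicable — the Standing Waiver is not current. So (d) is unavailable.
None of the exceptions is available; § 24 applies in full.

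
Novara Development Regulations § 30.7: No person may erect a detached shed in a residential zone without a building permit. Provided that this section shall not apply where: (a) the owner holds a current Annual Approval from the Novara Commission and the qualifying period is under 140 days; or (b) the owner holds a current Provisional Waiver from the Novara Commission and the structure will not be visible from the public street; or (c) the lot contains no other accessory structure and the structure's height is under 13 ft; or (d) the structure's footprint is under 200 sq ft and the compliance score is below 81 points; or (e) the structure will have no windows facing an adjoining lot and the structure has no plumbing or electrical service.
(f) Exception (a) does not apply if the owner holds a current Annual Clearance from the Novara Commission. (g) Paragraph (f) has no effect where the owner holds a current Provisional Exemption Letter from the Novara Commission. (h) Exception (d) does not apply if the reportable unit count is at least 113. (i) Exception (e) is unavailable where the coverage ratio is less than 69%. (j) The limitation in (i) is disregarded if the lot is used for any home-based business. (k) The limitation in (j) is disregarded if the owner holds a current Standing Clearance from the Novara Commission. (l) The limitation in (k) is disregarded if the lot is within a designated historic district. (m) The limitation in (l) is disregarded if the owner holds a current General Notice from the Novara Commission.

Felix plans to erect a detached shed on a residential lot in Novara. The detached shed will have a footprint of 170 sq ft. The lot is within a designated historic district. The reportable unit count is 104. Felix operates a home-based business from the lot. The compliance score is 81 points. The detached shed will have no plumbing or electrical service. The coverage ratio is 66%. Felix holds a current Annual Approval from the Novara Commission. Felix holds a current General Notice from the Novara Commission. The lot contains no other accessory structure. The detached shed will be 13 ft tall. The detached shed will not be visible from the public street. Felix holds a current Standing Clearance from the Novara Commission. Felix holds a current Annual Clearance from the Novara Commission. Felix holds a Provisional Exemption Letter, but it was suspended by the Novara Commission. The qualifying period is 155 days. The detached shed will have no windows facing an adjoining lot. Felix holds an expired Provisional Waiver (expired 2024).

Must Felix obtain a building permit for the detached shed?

Yes — Felix must obtain a building permit.

Exception (a) does not apply: the qualifying period is 155 days, not under 140 days.
Exception (b) requires that the owner holds a current Provisional Waiver from the Novara Commission; but the Provisional Waiver is not current, so (b) is unavailable.
Exception (c) does not apply: the structure's height is 13 ft, not under 13 ft.
Exception (d) does not apply: the compliance score is 81 points, not below 81 points.
Exception (e): no windows face an adjoining lot; there is no plumbing or electrical service — every condition holds. However, paragraphs (i)–(m) must be considered: (i) operates against (e): the coverage ratio is 66%, less than the 69% limit. (j) would limit (i) — a home-based business operates on the lot — but (k) sets (j) aside: (k) is engaged — a current Standing Clearance is held. (l) applies (the lot is in a historic district), but yields to (m): (m) applies — a current General Notice is held. (e) is therefore removed.
Every exception is unavailable, so the rule governs.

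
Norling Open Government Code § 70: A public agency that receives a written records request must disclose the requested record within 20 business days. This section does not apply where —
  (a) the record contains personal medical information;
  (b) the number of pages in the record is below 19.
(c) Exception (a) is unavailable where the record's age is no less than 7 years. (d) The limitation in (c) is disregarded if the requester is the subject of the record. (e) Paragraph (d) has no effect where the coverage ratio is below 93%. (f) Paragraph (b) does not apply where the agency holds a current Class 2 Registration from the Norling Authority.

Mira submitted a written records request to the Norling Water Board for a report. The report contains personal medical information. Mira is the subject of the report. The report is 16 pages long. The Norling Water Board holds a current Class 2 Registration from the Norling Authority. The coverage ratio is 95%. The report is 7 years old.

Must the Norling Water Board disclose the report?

No — exception (a) applies; the Norling Water Board is not required to disclose the report.

Exception (a)'s conditions are all satisfied: the report contains personal medical information. Under paragraphs (c)–(e): (c) is triggered (the record's age is 7 years, meeting the 7 years threshold), but is set aside by (d): (d) operates against (c): Mira is the subject of the report. (e) is not engaged (the coverage ratio is 95%, not below 93%), so (d) stands. Exception (a) stands.
All of (b)'s requirements are met (the number of pages in the record is 16, below the 19 limit). But applying paragraph (f): (f) applies — a current Class 2 Registration is held. Exception (b) does not apply.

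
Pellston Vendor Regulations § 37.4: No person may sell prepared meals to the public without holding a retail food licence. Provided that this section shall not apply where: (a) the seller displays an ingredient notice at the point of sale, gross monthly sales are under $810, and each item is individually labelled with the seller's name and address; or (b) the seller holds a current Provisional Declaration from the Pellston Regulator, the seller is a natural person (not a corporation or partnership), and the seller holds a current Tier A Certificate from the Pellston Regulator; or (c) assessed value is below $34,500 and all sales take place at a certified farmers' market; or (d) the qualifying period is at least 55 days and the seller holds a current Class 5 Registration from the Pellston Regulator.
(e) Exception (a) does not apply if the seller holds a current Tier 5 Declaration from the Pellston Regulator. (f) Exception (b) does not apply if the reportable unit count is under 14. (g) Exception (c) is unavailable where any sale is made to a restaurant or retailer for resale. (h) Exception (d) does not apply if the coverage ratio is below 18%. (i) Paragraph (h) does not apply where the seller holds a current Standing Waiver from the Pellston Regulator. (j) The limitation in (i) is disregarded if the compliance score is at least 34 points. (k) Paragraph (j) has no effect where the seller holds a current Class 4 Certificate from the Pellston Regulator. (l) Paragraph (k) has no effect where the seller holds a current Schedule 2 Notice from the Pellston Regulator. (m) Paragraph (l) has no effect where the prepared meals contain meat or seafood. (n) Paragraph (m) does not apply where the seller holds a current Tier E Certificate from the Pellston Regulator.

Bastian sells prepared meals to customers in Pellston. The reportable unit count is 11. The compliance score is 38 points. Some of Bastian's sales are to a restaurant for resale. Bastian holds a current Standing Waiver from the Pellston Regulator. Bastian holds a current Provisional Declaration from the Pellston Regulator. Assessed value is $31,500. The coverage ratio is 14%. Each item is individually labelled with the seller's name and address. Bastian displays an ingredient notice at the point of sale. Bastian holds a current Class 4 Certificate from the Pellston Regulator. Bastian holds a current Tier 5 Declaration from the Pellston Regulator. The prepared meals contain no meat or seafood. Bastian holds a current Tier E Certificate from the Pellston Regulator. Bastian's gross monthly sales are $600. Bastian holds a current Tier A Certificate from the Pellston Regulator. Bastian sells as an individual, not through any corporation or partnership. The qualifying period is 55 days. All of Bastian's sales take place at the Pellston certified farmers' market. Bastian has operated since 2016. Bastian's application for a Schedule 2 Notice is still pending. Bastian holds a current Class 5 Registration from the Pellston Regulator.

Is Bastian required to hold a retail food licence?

Exception (a): an ingredient notice is displayed; gross monthly sales are $600, under the $810 limit; items are individually labelled — every condition holds. But: (e) operates against (a): a current Tier 5 Declaration is held. So (a) is unavailable.
Exception (b)'s conditions are all satisfied: a current Provisional Declaration is held; the seller is a natural person; a current Tier A Certificate is held. But applying paragraph (f): (f) operates against (b): the reportable unit count is 11, under the 14 limit. So (b) is unavailable.
Exception (c)'s conditions are all satisfied: assessed value is $31,500, below the $34,500 limit; all sales are at a certified farmers' market. However, paragraph (g) must be considered: (g) operates — some sales are to a restaurant for resale. So (c) is unavailable.
Exception (d) is satisfied on its face — the qualifying period is 55 days, meeting the 55 days threshold; a current Class 5 Registration is held. Applying paragraphs (h)–(n): (h) is triggered (the coverage ratio is 14%, below the 18% limit), but is displaced by (i): (i) operates — a current Standing Waiver is held. (j) is engaged (the compliance score is 38 points, meeting the 34 points threshold), but is displaced by (k): (k) applies — a current Class 4 Certificate is held. (l) is not triggered (the Schedule 2 Notice is not current), so (k) stands. (d) remains available.

No — exception (d) applies; Bastian is not required to hold a retail food licence.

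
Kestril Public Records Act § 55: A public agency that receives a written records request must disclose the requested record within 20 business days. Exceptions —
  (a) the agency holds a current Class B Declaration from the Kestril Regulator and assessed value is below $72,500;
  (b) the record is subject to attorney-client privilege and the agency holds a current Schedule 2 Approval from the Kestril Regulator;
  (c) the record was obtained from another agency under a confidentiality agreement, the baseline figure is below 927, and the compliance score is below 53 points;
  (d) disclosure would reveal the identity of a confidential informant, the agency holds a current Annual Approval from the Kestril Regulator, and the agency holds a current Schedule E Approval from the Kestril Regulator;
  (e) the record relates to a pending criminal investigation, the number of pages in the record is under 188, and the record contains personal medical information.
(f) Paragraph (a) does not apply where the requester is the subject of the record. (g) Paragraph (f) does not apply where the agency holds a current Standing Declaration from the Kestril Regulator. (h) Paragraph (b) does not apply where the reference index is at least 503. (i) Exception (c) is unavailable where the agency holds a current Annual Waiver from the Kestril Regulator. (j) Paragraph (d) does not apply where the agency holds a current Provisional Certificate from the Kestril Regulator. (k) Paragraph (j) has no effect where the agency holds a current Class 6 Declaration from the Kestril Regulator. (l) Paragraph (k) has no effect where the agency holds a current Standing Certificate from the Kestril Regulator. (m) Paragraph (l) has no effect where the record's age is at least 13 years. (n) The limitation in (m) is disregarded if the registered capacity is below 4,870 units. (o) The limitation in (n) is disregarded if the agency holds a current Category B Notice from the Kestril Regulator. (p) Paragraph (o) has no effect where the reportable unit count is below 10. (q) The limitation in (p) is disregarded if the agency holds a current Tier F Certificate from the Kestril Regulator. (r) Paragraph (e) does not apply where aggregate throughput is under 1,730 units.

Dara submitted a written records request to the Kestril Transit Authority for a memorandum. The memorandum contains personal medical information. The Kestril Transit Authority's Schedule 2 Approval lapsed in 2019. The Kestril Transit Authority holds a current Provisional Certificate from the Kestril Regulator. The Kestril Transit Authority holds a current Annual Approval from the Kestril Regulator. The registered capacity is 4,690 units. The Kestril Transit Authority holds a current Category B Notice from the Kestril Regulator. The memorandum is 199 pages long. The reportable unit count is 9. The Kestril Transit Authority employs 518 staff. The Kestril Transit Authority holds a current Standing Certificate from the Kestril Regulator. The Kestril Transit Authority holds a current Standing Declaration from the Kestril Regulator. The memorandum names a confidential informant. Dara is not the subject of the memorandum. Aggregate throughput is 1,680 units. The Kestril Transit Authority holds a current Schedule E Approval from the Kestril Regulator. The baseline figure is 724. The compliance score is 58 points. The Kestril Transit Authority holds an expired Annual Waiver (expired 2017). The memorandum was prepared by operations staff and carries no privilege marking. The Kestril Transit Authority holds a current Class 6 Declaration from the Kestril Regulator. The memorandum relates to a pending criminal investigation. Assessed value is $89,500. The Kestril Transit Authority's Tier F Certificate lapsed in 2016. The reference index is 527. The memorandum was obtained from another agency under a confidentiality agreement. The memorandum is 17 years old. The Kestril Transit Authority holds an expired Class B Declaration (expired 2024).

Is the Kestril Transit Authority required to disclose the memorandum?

Exception (a) fails — there is no Class B Declaration in force.
Exception (b) requires that the record is subject to attorney-client privilege; but the memorandum carries no privilege marking, so (b) is unavailable.
Exception (c) does not apply: the compliance score is 58 points, not below 53 points.
Exception (d) is satisfied on its face — the memorandum names a confidential informant; a current Annual Approval is held; a current Schedule E Approval is held. But applying paragraphs (j)–(q): (j) operates against (d): a current Provisional Certificate is held. (k) would limit (j) — a current Class 6 Declaration is held — but (l) sets (k) aside: (l) operates against (k): a current Standing Certificate is held. (m) would limit (l) — the record's age is 17 years, meeting the 13 years threshold — but (n) sets (m) aside: (n) is engaged — the registered capacity is 4,690 units, below the 4,870 units limit. (o) is triggered (a current Category B Notice is held), but is overridden by (p): (p) operates against (o): the reportable unit count is 9, below the 10 limit. (q), which would lift (p), is inapplicable — there is no Tier F Certificate in force. So (d) is unavailable.
Exception (e) does not apply: the number of pages in the record is 199, not under 188.
No exception is made out. the Kestril Transit Authority falls within the general rule.

Yes — the Kestril Transit Authority must disclose the memorandum.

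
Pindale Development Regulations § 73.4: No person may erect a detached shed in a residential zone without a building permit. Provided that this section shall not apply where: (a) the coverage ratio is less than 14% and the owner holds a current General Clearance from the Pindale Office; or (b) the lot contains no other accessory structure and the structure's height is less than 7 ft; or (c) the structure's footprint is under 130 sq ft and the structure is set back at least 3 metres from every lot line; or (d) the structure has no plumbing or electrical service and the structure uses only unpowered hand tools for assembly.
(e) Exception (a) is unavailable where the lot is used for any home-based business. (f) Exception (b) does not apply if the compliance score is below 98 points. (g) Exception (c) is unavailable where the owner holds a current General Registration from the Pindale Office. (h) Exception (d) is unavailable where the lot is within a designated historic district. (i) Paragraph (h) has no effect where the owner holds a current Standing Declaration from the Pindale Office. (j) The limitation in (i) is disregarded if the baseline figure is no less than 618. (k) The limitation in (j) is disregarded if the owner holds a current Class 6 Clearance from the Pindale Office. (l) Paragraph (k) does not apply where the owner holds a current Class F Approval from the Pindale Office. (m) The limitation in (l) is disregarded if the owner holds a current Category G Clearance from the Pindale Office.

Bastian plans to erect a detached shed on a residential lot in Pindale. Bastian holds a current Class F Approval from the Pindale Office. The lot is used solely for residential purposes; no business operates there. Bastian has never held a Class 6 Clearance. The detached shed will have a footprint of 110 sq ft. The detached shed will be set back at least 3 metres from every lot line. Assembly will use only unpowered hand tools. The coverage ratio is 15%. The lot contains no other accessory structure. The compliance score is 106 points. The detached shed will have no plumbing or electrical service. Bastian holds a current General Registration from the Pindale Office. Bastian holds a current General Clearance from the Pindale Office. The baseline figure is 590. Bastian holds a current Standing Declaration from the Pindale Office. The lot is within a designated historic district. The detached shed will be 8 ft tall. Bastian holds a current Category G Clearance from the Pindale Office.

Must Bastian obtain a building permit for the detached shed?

Exception (a) requires that the coverage ratio is less than 14%; but the coverage ratio is 15%, not less than 14%, so (a) is unavailable.
Exception (b) requires that the structure's height is less than 7 ft; but the structure's height is 8 ft, not less than 7 ft, so (b) is unavailable.
All of (c)'s requirements are met (the structure's footprint is 110 sq ft, under the 130 sq ft limit; the setback is at least 3 m on every side). But applying paragraph (g): (g) is engaged — a current General Registration is held. Exception (c) does not apply.
Exception (d)'s conditions are all satisfied: there is no plumbing or electrical service; assembly uses only hand tools. As to paragraphs (h)–(m): (h) would limit (d) — the lot is in a historic district — but (i) sets (h) aside: (i) operates against (h): a current Standing Declaration is held. (j) is not engaged (the baseline figure is 590, short of 618), so (i) stands. (d) remains available.

No — exception (d) applies; Bastian does not need a building permit.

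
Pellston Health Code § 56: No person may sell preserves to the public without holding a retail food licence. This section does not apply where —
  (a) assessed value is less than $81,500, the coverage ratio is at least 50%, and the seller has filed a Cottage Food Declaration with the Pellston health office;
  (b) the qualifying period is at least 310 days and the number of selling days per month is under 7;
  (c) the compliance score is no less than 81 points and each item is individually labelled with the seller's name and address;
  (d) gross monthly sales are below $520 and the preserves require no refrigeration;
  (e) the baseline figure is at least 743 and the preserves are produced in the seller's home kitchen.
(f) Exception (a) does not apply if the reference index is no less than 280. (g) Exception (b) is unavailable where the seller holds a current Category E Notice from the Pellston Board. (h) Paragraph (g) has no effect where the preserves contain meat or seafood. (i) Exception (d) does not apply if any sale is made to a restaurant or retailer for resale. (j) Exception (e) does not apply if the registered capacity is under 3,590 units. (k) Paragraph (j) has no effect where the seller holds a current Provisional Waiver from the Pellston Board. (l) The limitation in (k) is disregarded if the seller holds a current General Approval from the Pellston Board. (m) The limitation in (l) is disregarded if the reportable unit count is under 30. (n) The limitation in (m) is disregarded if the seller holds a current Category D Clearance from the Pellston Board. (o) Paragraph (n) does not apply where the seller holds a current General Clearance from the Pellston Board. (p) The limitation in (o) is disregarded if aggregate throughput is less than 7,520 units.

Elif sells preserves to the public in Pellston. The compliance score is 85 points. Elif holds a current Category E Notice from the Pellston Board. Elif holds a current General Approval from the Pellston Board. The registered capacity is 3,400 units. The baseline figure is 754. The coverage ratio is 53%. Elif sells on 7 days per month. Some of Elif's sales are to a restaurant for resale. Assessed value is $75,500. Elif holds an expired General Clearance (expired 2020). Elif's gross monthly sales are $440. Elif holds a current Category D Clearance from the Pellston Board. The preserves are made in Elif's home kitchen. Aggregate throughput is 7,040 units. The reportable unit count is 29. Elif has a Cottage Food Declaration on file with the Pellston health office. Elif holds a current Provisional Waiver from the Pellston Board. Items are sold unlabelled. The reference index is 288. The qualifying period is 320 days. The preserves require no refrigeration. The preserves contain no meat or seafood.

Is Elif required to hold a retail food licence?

Yes — Elif must hold a retail food licence.

Exception (a): assessed value is $75,500, less than the $81,500 limit; the coverage ratio is 53%, meeting the 50% threshold; a Cottage Food Declaration is on file — every condition holds. However, paragraph (f) must be considered: (f) operates against (a): the reference index is 288, meeting the 280 threshold. Exception (a) does not apply.
Exception (b) does not apply: the number of selling days per month is 7, not under 7.
Exception (c) does not apply: items are sold unlabelled.
Exception (d): gross monthly sales are $440, below the $520 limit; the preserves are shelf-stable — every condition holds. But applying paragraph (i): (i) is triggered — some sales are to a restaurant for resale. Exception (d) does not apply.
Exception (e): the baseline figure is 754, meeting the 743 threshold; the preserves are home-kitchen produced — every condition holds. But applying paragraphs (j)–(p): (j) operates — the registered capacity is 3,400 units, under the 3,590 units limit. (k) would limit (j) — a current Provisional Waiver is held — but (l) sets (k) aside: (l) operates against (k): a current General Approval is held. (m) would limit (l) — the reportable unit count is 29, under the 30 limit — but (n) sets (m) aside: (n) applies — a current Category D Clearance is held. (o), which would lift (n), does not operate here — no current General Clearance is held. Exception (e) does not apply.
No exception applies. The general rule governs.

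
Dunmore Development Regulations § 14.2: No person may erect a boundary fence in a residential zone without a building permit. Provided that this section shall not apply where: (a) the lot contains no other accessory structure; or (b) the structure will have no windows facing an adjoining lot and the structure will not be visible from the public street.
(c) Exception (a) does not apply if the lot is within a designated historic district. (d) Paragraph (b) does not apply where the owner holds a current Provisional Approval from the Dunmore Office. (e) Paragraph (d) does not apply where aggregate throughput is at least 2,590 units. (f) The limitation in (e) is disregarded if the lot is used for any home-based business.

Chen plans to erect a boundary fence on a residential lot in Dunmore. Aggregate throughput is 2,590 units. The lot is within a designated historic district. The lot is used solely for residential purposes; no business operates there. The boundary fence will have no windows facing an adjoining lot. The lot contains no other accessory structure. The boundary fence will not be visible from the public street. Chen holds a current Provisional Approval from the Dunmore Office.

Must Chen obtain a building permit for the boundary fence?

Exception (a)'s conditions are all satisfied: the lot has no other accessory structure. Turning to paragraph (c): (c) operates — the lot is in a historic district. Exception (a) does not apply.
All of (b)'s requirements are met (no windows face an adjoining lot; the structure will not be visible from the street). Under paragraphs (d)–(f): (d) would limit (b) — a current Provisional Approval is held — but (e) sets (d) aside: (e) operates against (d): aggregate throughput is 2,590 units, meeting the 2,590 units threshold. (f) is not engaged (the lot is solely residential), so (e) stands. So (b) applies.

No — exception (b) applies; Chen does not need a building permit.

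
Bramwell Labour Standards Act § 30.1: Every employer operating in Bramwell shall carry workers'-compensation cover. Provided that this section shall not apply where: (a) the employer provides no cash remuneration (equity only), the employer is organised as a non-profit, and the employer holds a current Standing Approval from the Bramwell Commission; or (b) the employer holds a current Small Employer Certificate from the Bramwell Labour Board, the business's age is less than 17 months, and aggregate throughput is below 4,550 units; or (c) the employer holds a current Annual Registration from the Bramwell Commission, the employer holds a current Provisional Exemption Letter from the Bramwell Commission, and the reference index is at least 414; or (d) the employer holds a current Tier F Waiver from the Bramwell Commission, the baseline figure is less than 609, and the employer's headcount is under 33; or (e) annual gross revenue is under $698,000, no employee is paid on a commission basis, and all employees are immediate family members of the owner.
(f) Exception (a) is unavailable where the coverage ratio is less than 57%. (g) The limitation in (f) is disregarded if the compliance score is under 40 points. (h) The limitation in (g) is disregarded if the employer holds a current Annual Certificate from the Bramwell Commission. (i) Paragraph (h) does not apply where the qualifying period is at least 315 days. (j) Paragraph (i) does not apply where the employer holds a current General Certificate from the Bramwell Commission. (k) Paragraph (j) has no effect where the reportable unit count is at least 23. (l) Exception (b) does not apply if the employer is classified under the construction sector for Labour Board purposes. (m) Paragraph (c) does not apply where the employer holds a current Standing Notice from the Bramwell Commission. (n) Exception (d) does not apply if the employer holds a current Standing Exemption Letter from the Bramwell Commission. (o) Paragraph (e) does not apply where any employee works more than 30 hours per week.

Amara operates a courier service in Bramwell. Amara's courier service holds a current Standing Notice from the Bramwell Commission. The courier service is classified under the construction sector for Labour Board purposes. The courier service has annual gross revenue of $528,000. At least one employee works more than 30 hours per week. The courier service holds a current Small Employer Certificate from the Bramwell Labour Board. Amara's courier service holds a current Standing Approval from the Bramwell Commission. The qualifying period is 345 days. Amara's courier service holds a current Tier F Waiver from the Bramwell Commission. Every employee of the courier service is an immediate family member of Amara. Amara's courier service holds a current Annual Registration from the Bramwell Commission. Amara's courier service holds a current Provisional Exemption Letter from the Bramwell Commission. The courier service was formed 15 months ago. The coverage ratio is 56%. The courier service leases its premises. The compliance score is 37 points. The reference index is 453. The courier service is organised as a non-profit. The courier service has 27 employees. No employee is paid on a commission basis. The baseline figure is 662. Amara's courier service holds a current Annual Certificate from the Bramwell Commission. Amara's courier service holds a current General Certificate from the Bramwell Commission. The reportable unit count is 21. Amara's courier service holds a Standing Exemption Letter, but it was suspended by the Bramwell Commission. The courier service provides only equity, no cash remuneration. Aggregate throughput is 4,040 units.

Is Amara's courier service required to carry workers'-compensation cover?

Yes — Amara's courier service must carry workers'-compensation cover.

Exception (a)'s conditions are all satisfied: remuneration is equity-only; the employer is a non-profit; a current Standing Approval is held. But applying paragraphs (f)–(k): (f) operates against (a): the coverage ratio is 56%, less than the 57% limit. (g) applies (the compliance score is 37 points, under the 40 points limit), but is displaced by (h): (h) applies — a current Annual Certificate is held. (i) applies (the qualifying period is 345 days, meeting the 315 days threshold), but is set aside by (j): (j) operates against (i): a current General Certificate is held. (k) does not operate here (the reportable unit count is 21, short of 23), so (j) stands. Exception (a) does not apply.
Exception (b) is satisfied on its face — a current Small Employer Certificate is held; the business's age is 15 months, less than the 17 months limit; aggregate throughput is 4,040 units, below the 4,550 units limit. But applying paragraph (l): (l) is triggered — the courier service is classified under the construction sector. So (b) is unavailable.
Exception (c): a current Annual Registration is held; a current Provisional Exemption Letter is held; the reference index is 453, meeting the 414 threshold — every condition holds. Turning to paragraph (m): (m) is triggered — a current Standing Notice is held. (c) is therefore removed.
Exception (d) requires that the baseline figure is less than 609; but the baseline figure is 662, not less than 609, so (d) is unavailable.
All of (e)'s requirements are met (annual gross revenue is $528,000, under the $698,000 limit; no employee is paid on commission; every employee is an immediate family member). But applying paragraph (o): (o) is engaged — at least one employee exceeds 30 hours/week. (e) is therefore removed.
None of the exceptions is available; § 30.1 applies in full.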